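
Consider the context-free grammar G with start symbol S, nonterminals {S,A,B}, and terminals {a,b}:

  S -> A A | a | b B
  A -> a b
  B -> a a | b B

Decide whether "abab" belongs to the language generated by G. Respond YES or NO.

Convert to CNF:
  S -> A A | T1 B | a
  A -> T0 T1
  B -> T0 T0 | T1 B
  T0 -> a
  T1 -> b

Fill CYK table bottom-up:
  cell(0,0) a: {S,T0}  orig:{S}
  cell(1,1) b: {T1}  orig:{}
  cell(2,2) a: {S,T0}  orig:{S}
  cell(3,3) b: {T1}  orig:{}
  cell(0,1) ab: {A}
  cell(1,2) ba: ∅
  cell(2,3) ab: {A}
  cell(0,2) aba: ∅
  cell(1,3) bab: ∅
  cell(0,3) abab: {S}

S ∈ T[0,3] ⇒ YES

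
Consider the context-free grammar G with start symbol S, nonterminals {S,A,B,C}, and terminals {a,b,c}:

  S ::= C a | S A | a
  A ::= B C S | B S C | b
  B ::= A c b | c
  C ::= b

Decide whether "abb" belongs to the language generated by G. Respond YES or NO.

Convert to CNF:
  S -> C T2 | S A | a
  A -> B X3 | B X4 | b
  B -> A X5 | c
  C -> b
  T0 -> c
  T1 -> b
  T2 -> a
  X3 -> C S
  X4 -> S C
  X5 -> T0 T1

CYK fill:
  cell(0,0) a: {S,T2}  orig:{S}
  cell(1,1) b: {A,C,T1}  orig:{A,C}
  cell(2,2) b: {A,C,T1}  orig:{A,C}
  cell(0,1) ab: {S,X4}  orig:{S}
  cell(1,2) bb: ∅
  cell(0,2) abb: {S,X4}  orig:{S}

S ∈ T[0,2] ⇒ YES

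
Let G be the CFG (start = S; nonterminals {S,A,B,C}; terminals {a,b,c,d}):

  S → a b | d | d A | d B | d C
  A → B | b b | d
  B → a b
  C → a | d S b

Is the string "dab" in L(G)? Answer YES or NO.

CNF form of G:
  S -> T0 T1 | T2 A | T2 B | T2 C | d
  A -> T0 T1 | T1 T1 | d
  B -> T0 T1
  C -> T2 X3 | a
  T0 -> a
  T1 -> b
  T2 -> d
  X3 -> S T1

Fill CYK table bottom-up:
  [0..0]={A,S,T2}  "d"  orig:{A,S}
  [1..1]={C,T0}  "a"  orig:{C}
  [2..2]={T1}  "b"  orig:{}
  [0..1]={S}  "da"
  [1..2]={A,B,S}  "ab"
  [0..2]={S,X3}  "dab"  orig:{S}

S ∈ T[0,2] ⇒ YES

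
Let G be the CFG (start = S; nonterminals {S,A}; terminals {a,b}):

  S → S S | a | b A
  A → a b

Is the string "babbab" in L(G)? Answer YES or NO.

CNF form of G:
  S -> S S | T1 A | a
  A -> T0 T1
  T0 -> a
  T1 -> b

CYK table (by increasing span):
  cell(0,0) b: {T1}  orig:{}
  cell(1,1) a: {S,T0}  orig:{S}
  cell(2,2) b: {T1}  orig:{}
  cell(3,3) b: {T1}  orig:{}
  cell(4,4) a: {S,T0}  orig:{S}
  cell(5,5) b: {T1}  orig:{}
  cell(0,1) ba: ∅
  cell(1,2) ab: {A}
  cell(2,3) bb: ∅
  cell(3,4) ba: ∅
  cell(4,5) ab: {A}
  cell(0,2) bab: {S}
  cell(1,3) abb: ∅
  cell(2,4) bba: ∅
  cell(3,5) bab: {S}
  cell(0,3) babb: ∅
  cell(1,4) abba: ∅
  cell(2,5) bbab: ∅
  cell(0,4) babba: ∅
  cell(1,5) abbab: ∅
  cell(0,5) babbab: {S}

S ∈ T[0,5] ⇒ YES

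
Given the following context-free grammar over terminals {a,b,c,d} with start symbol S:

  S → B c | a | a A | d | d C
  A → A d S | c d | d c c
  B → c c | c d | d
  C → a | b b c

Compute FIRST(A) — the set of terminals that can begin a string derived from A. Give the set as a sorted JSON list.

Compute FIRST by fixpoint:
round 1:
  A via A→c d: +{c}
  A via A→d c c: +{d}
  B via B→c c: +{c}
  B via B→d: +{d}
  C via C→a: +{a}
  C via C→b b c: +{b}
  S via S→B c: +{c,d}
  S via S→a: +{a}
  S: {a,c,d}  A: {c,d}  B: {c,d}  C: {a,b}
round 2: done
  S: {a,c,d}  A: {c,d}  B: {c,d}  C: {a,b}

FIRST(A) = ["c", "d"]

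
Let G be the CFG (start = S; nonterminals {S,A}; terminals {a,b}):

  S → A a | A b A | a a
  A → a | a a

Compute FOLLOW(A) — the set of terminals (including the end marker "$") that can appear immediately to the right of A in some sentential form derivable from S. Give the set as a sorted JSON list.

Compute FIRST by fixpoint:
iter 1:
  A via A→a: +{a}
  S via S→A a: +{a}
  FIRST(S)={a}  FIRST(A)={a}
iter 2: done
  FIRST(S)={a}  FIRST(A)={a}

FOLLOW iteration:
seed FOLLOW(S) with $
pass 1:
  S→A a: FOLLOW(A) ⊇ FIRST(a) = {a}; new: +{a}
  S→A b A: FOLLOW(A) ⊇ FIRST(b) = {b}; new: +{b}
  S→A b A: FOLLOW(A) ⊇ FOLLOW(S) ⊇ {$}; new: +{$}
  FOLLOW(S)={$}  FOLLOW(A)={$,a,b}
pass 2: (no change)
  FOLLOW(S)={$}  FOLLOW(A)={$,a,b}

FOLLOW(A) = ["$", "a", "b"]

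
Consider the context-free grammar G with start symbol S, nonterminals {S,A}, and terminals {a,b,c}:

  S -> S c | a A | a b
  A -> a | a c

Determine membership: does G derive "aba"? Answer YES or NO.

Convert to CNF:
  S -> S T1 | T0 A | T0 T2
  A -> T0 T1 | a
  T0 -> a
  T1 -> c
  T2 -> b

Fill CYK table bottom-up:
  T[0,0] 'a' = {A,T0}  orig:{A}
  T[1,1] 'b' = {T2}  orig:{}
  T[2,2] 'a' = {A,T0}  orig:{A}
  T[0,1] 'ab' = {S}
  T[1,2] 'ba' = ∅
  T[0,2] 'aba' = ∅

S ∉ T[0,2] ⇒ NO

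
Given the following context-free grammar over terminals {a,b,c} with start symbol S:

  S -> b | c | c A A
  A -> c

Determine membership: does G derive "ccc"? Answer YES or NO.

CNF form of G:
  S -> T0 X1 | b | c
  A -> c
  T0 -> c
  X1 -> A A

CYK fill:
  [0..0]={A,S,T0}  "c"  orig:{A,S}
  [1..1]={A,S,T0}  "c"  orig:{A,S}
  [2..2]={A,S,T0}  "c"  orig:{A,S}
  [0..1]={X1}  "cc"  orig:{}
  [1..2]={X1}  "cc"  orig:{}
  [0..2]={S}  "ccc"

S ∈ T[0,2] ⇒ YES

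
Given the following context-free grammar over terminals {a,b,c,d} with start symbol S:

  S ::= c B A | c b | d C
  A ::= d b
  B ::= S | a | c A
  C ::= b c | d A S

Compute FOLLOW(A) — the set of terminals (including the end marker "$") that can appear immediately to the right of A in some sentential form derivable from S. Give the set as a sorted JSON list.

Compute FIRST by fixpoint:
pass 1:
  A via A→d b: +{d}
  B via B→a: +{a}
  B via B→c A: +{c}
  C via C→b c: +{b}
  C via C→d A S: +{d}
  S via S→c B A: +{c}
  S via S→d C: +{d}
  S: {c,d}  A: {d}  B: {a,c}  C: {b,d}
pass 2:
  B via B→S: +{d}
  S: {c,d}  A: {d}  B: {a,c,d}  C: {b,d}
pass 3: — fixpoint
  S: {c,d}  A: {d}  B: {a,c,d}  C: {b,d}

FOLLOW sets:
seed FOLLOW(S) with $
pass 1:
  C→d A S: FOLLOW(A) ⊇ FIRST(S) = {c,d}; new: +{c,d}
  S→c B A: FOLLOW(B) ⊇ FIRST(A) = {d}; new: +{d}
  S→c B A: FOLLOW(A) ⊇ FOLLOW(S) ⊇ {$}; new: +{$}
  S→d C: FOLLOW(C) ⊇ FOLLOW(S) ⊇ {$}; new: +{$}
  FOLLOW(S)={$}  FOLLOW(A)={$,c,d}  FOLLOW(B)={d}  FOLLOW(C)={$}
pass 2:
  B→S: FOLLOW(S) ⊇ FOLLOW(B) ⊇ {d}; new: +{d}
  S→d C: FOLLOW(C) ⊇ FOLLOW(S) ⊇ {$,d}; new: +{d}
  FOLLOW(S)={$,d}  FOLLOW(A)={$,c,d}  FOLLOW(B)={d}  FOLLOW(C)={$,d}
pass 3: — fixpoint
  FOLLOW(S)={$,d}  FOLLOW(A)={$,c,d}  FOLLOW(B)={d}  FOLLOW(C)={$,d}

FOLLOW(A) = ["$", "c", "d"]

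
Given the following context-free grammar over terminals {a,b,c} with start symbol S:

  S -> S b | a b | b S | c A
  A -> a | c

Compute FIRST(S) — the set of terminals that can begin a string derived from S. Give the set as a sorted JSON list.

FIRST sets, iterate to fixpoint:
iter 1:
  A via A→a: +{a}
  A via A→c: +{c}
  S via S→a b: +{a}
  S via S→b S: +{b}
  S via S→c A: +{c}
  S: {a,b,c}  A: {a,c}
iter 2: (stable)
  S: {a,b,c}  A: {a,c}

FIRST(S) = ["a", "b", "c"]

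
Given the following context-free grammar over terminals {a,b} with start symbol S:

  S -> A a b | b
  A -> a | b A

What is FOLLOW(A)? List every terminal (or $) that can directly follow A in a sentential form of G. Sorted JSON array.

Compute FIRST by fixpoint:
[1]
  A via A→a: +{a}
  A via A→b A: +{b}
  S via S→A a b: +{a,b}
  S: {a,b}  A: {a,b}
[2] — fixpoint
  S: {a,b}  A: {a,b}

Compute FOLLOW by fixpoint:
initialize: $ ∈ FOLLOW(S)
iter 1:
  S→A a b: FOLLOW(A) ⊇ FIRST(a) = {a}; new: +{a}
  FOLLOW(S)={$}  FOLLOW(A)={a}
iter 2: (no change)
  FOLLOW(S)={$}  FOLLOW(A)={a}

FOLLOW(A) = ["a"]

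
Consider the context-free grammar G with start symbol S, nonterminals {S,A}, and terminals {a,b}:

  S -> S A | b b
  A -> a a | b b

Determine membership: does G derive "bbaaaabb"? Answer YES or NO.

CNF form of G:
  S -> S A | T1 T1
  A -> T0 T0 | T1 T1
  T0 -> a
  T1 -> b

CYK table (by increasing span):
  cell(0,0) b: {T1}  orig:{}
  cell(1,1) b: {T1}  orig:{}
  cell(2,2) a: {T0}  orig:{}
  cell(3,3) a: {T0}  orig:{}
  cell(4,4) a: {T0}  orig:{}
  cell(5,5) a: {T0}  orig:{}
  cell(6,6) b: {T1}  orig:{}
  cell(7,7) b: {T1}  orig:{}
  cell(0,1) bb: {A,S}
  cell(1,2) ba: ∅
  cell(2,3) aa: {A}
  cell(3,4) aa: {A}
  cell(4,5) aa: {A}
  cell(5,6) ab: ∅
  cell(6,7) bb: {A,S}
  cell(0,2) bba: ∅
  cell(1,3) baa: ∅
  cell(2,4) aaa: ∅
  cell(3,5) aaa: ∅
  cell(4,6) aab: ∅
  cell(5,7) abb: ∅
  cell(0,3) bbaa: {S}
  cell(1,4) baaa: ∅
  cell(2,5) aaaa: ∅
  cell(3,6) aaab: ∅
  cell(4,7) aabb: ∅
  cell(0,4) bbaaa: ∅
  cell(1,5) baaaa: ∅
  cell(2,6) aaaab: ∅
  cell(3,7) aaabb: ∅
  cell(0,5) bbaaaa: {S}
  cell(1,6) baaaab: ∅
  cell(2,7) aaaabb: ∅
  cell(0,6) bbaaaab: ∅
  cell(1,7) baaaabb: ∅
  cell(0,7) bbaaaabb: {S}

S ∈ T[0,7] ⇒ YES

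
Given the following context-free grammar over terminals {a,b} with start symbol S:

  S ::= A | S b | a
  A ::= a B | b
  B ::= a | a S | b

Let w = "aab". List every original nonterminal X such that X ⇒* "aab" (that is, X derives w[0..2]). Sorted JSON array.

Convert to CNF:
  S -> S T1 | T0 B | a | b
  A -> T0 B | b
  B -> T0 S | a | b
  T0 -> a
  T1 -> b

Fill CYK table bottom-up — only the sub-triangle for w[0..2]:
  T[0,0] 'a' = {B,S,T0}  orig:{B,S}
  T[1,1] 'a' = {B,S,T0}  orig:{B,S}
  T[2,2] 'b' = {A,B,S,T1}  orig:{A,B,S}
  T[0,1] 'aa' = {A,B,S}
  T[1,2] 'ab' = {A,B,S}
  T[0,2] 'aab' = {A,B,S}

Original NTs in T[0,2] deriving "aab": ["A", "B", "S"]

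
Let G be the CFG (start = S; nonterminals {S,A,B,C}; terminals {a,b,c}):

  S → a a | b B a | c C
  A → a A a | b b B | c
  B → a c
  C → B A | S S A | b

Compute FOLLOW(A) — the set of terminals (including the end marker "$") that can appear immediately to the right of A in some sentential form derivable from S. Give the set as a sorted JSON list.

FIRST sets, iterate to fixpoint:
iter 1:
  A via A→a A a: +{a}
  A via A→b b B: +{b}
  A via A→c: +{c}
  B via B→a c: +{a}
  C via C→B A: +{a}
  C via C→b: +{b}
  S via S→a a: +{a}
  S via S→b B a: +{b}
  S via S→c C: +{c}
  FIRST[S]={a,b,c}  FIRST[A]={a,b,c}  FIRST[B]={a}  FIRST[C]={a,b}
iter 2:
  C via C→S S A: +{c}
  FIRST[S]={a,b,c}  FIRST[A]={a,b,c}  FIRST[B]={a}  FIRST[C]={a,b,c}
iter 3: done
  FIRST[S]={a,b,c}  FIRST[A]={a,b,c}  FIRST[B]={a}  FIRST[C]={a,b,c}

Compute FOLLOW by fixpoint:
seed FOLLOW(S) with $
[1]
  A→a A a: FOLLOW(A) ⊇ FIRST(a) = {a}; new: +{a}
  A→b b B: FOLLOW(B) ⊇ FOLLOW(A) ⊇ {a}; new: +{a}
  C→B A: FOLLOW(B) ⊇ FIRST(A) = {a,b,c}; new: +{b,c}
  C→S S A: FOLLOW(S) ⊇ FIRST(S) = {a,b,c}; new: +{a,b,c}
  S→c C: FOLLOW(C) ⊇ FOLLOW(S) ⊇ {$,a,b,c}; new: +{$,a,b,c}
  S: {$,a,b,c}  A: {a}  B: {a,b,c}  C: {$,a,b,c}
[2]
  C→B A: FOLLOW(A) ⊇ FOLLOW(C) ⊇ {$,a,b,c}; new: +{$,b,c}
  S: {$,a,b,c}  A: {$,a,b,c}  B: {a,b,c}  C: {$,a,b,c}
[3]
  A→b b B: FOLLOW(B) ⊇ FOLLOW(A) ⊇ {$,a,b,c}; new: +{$}
  S: {$,a,b,c}  A: {$,a,b,c}  B: {$,a,b,c}  C: {$,a,b,c}
[4] (no change)
  S: {$,a,b,c}  A: {$,a,b,c}  B: {$,a,b,c}  C: {$,a,b,c}

FOLLOW(A) = ["$", "a", "b", "c"]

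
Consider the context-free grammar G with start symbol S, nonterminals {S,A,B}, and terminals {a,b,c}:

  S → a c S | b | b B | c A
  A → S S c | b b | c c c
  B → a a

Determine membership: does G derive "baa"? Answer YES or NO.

Convert to CNF:
  S -> T0 A | T1 B | T2 X5 | b
  A -> S X3 | T0 X4 | T1 T1
  B -> T2 T2
  T0 -> c
  T1 -> b
  T2 -> a
  X3 -> S T0
  X4 -> T0 T0
  X5 -> T0 S

CYK fill:
  [0..0]={S,T1}  "b"  orig:{S}
  [1..1]={T2}  "a"  orig:{}
  [2..2]={T2}  "a"  orig:{}
  [0..1]=∅  "ba"
  [1..2]={B}  "aa"
  [0..2]={S}  "baa"

S ∈ T[0,2] ⇒ YES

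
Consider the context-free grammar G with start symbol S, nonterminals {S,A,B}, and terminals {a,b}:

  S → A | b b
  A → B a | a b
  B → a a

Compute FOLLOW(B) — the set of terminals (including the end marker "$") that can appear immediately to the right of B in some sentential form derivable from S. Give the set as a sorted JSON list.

FIRST iteration:
iter 1:
  A via A→a b: +{a}
  B via B→a a: +{a}
  S via S→A: +{a}
  S via S→b b: +{b}
  FIRST(S)={a,b}  FIRST(A)={a}  FIRST(B)={a}
iter 2: (no change)
  FIRST(S)={a,b}  FIRST(A)={a}  FIRST(B)={a}

FOLLOW iteration:
seed FOLLOW(S) with $
[1]
  A→B a: FOLLOW(B) ⊇ FIRST(a) = {a}; new: +{a}
  S→A: FOLLOW(A) ⊇ FOLLOW(S) ⊇ {$}; new: +{$}
  FOLLOW[S]={$}  FOLLOW[A]={$}  FOLLOW[B]={a}
[2] done
  FOLLOW[S]={$}  FOLLOW[A]={$}  FOLLOW[B]={a}

FOLLOW(B) = ["a"]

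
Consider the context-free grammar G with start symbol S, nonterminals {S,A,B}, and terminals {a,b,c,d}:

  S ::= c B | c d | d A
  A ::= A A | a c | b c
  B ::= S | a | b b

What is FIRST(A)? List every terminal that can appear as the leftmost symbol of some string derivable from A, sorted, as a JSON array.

Compute FIRST by fixpoint:
pass 1:
  A via A→a c: +{a}
  A via A→b c: +{b}
  B via B→a: +{a}
  B via B→b b: +{b}
  S via S→c B: +{c}
  S via S→d A: +{d}
  S: {c,d}  A: {a,b}  B: {a,b}
pass 2:
  B via B→S: +{c,d}
  S: {c,d}  A: {a,b}  B: {a,b,c,d}
pass 3: done
  S: {c,d}  A: {a,b}  B: {a,b,c,d}

FIRST(A) = ["a", "b"]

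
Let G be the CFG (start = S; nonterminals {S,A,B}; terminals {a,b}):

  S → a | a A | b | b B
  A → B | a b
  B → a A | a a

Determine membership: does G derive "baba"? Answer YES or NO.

Convert to CNF:
  S -> T0 A | T1 B | a | b
  A -> T0 A | T0 T0 | T0 T1
  B -> T0 A | T0 T0
  T0 -> a
  T1 -> b

Fill CYK table bottom-up:
  [0..0]={S,T1}  "b"  orig:{S}
  [1..1]={S,T0}  "a"  orig:{S}
  [2..2]={S,T1}  "b"  orig:{S}
  [3..3]={S,T0}  "a"  orig:{S}
  [0..1]=∅  "ba"
  [1..2]={A}  "ab"
  [2..3]=∅  "ba"
  [0..2]=∅  "bab"
  [1..3]=∅  "aba"
  [0..3]=∅  "baba"

S ∉ T[0,3] ⇒ NO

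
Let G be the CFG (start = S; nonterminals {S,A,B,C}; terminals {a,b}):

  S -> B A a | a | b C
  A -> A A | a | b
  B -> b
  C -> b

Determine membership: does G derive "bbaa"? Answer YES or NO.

CNF form of G:
  S -> B X2 | T1 C | a
  A -> A A | a | b
  B -> b
  C -> b
  T0 -> a
  T1 -> b
  X2 -> A T0

Fill CYK table bottom-up:
  cell(0,0) b: {A,B,C,T1}  orig:{A,B,C}
  cell(1,1) b: {A,B,C,T1}  orig:{A,B,C}
  cell(2,2) a: {A,S,T0}  orig:{A,S}
  cell(3,3) a: {A,S,T0}  orig:{A,S}
  cell(0,1) bb: {A,S}
  cell(1,2) ba: {A,X2}  orig:{A}
  cell(2,3) aa: {A,X2}  orig:{A}
  cell(0,2) bba: {A,S,X2}  orig:{A,S}
  cell(1,3) baa: {A,S,X2}  orig:{A,S}
  cell(0,3) bbaa: {A,S,X2}  orig:{A,S}

S ∈ T[0,3] ⇒ YES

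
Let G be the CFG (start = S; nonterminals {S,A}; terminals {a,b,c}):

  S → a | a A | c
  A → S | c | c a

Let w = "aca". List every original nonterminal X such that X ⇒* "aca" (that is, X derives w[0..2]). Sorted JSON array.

CNF form of G:
  S -> T0 A | a | c
  A -> T0 A | T1 T0 | a | c
  T0 -> a
  T1 -> c

Fill CYK table bottom-up, restricted to cells inside w[0..2]:
  cell(0,0) a: {A,S,T0}  orig:{A,S}
  cell(1,1) c: {A,S,T1}  orig:{A,S}
  cell(2,2) a: {A,S,T0}  orig:{A,S}
  cell(0,1) ac: {A,S}
  cell(1,2) ca: {A}
  cell(0,2) aca: {A,S}

Original NTs in T[0,2] deriving "aca": ["A", "S"]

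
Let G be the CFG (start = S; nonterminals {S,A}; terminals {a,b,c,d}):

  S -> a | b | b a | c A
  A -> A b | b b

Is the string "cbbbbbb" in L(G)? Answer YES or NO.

CNF form of G:
  S -> T0 T1 | T2 A | a | b
  A -> A T0 | T0 T0
  T0 -> b
  T1 -> a
  T2 -> c

CYK table (by increasing span):
  [0..0]={T2}  "c"  orig:{}
  [1..1]={S,T0}  "b"  orig:{S}
  [2..2]={S,T0}  "b"  orig:{S}
  [3..3]={S,T0}  "b"  orig:{S}
  [4..4]={S,T0}  "b"  orig:{S}
  [5..5]={S,T0}  "b"  orig:{S}
  [6..6]={S,T0}  "b"  orig:{S}
  [0..1]=∅  "cb"
  [1..2]={A}  "bb"
  [2..3]={A}  "bb"
  [3..4]={A}  "bb"
  [4..5]={A}  "bb"
  [5..6]={A}  "bb"
  [0..2]={S}  "cbb"
  [1..3]={A}  "bbb"
  [2..4]={A}  "bbb"
  [3..5]={A}  "bbb"
  [4..6]={A}  "bbb"
  [0..3]={S}  "cbbb"
  [1..4]={A}  "bbbb"
  [2..5]={A}  "bbbb"
  [3..6]={A}  "bbbb"
  [0..4]={S}  "cbbbb"
  [1..5]={A}  "bbbbb"
  [2..6]={A}  "bbbbb"
  [0..5]={S}  "cbbbbb"
  [1..6]={A}  "bbbbbb"
  [0..6]={S}  "cbbbbbb"

S ∈ T[0,6] ⇒ YES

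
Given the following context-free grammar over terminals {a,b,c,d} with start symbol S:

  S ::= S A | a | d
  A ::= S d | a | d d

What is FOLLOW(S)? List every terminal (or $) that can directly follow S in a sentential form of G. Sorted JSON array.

FIRST sets, iterate to fixpoint:
iter 1:
  A via A→a: +{a}
  A via A→d d: +{d}
  S via S→a: +{a}
  S via S→d: +{d}
  FIRST(S)={a,d}  FIRST(A)={a,d}
iter 2: (stable)
  FIRST(S)={a,d}  FIRST(A)={a,d}

FOLLOW iteration:
seed FOLLOW(S) with $
iter 1:
  A→S d: FOLLOW(S) ⊇ FIRST(d) = {d}; new: +{d}
  S→S A: FOLLOW(S) ⊇ FIRST(A) = {a,d}; new: +{a}
  S→S A: FOLLOW(A) ⊇ FOLLOW(S) ⊇ {$,a,d}; new: +{$,a,d}
  FOLLOW[S]={$,a,d}  FOLLOW[A]={$,a,d}
iter 2: (stable)
  FOLLOW[S]={$,a,d}  FOLLOW[A]={$,a,d}

FOLLOW(S) = ["$", "a", "d"]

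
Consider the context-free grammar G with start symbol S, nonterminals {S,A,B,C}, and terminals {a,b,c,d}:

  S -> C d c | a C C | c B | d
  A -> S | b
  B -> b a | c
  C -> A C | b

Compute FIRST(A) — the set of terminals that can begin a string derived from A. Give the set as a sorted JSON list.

FIRST iteration:
pass 1:
  A via A→b: +{b}
  B via B→b a: +{b}
  B via B→c: +{c}
  C via C→A C: +{b}
  S via S→C d c: +{b}
  S via S→a C C: +{a}
  S via S→c B: +{c}
  S via S→d: +{d}
  FIRST(S)={a,b,c,d}  FIRST(A)={b}  FIRST(B)={b,c}  FIRST(C)={b}
pass 2:
  A via A→S: +{a,c,d}
  C via C→A C: +{a,c,d}
  FIRST(S)={a,b,c,d}  FIRST(A)={a,b,c,d}  FIRST(B)={b,c}  FIRST(C)={a,b,c,d}
pass 3: (no change)
  FIRST(S)={a,b,c,d}  FIRST(A)={a,b,c,d}  FIRST(B)={b,c}  FIRST(C)={a,b,c,d}

FIRST(A) = ["a", "b", "c", "d"]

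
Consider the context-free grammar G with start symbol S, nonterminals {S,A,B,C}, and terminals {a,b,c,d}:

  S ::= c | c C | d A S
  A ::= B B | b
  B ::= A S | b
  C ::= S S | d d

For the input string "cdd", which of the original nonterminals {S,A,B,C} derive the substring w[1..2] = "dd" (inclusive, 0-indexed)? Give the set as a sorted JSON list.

Convert to CNF:
  S -> T0 X2 | T1 C | c
  A -> B B | b
  B -> A S | b
  C -> S S | T0 T0
  T0 -> d
  T1 -> c
  X2 -> A S

CYK fill, restricted to cells inside w[1..2]:
  [1..1]={T0}  "d"  orig:{}
  [2..2]={T0}  "d"  orig:{}
  [1..2]={C}  "dd"

Original NTs in T[1,2] deriving "dd": ["C"]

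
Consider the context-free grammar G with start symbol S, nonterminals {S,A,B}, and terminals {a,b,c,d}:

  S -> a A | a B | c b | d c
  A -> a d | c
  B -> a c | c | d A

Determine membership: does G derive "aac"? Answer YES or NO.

Convert to CNF:
  S -> T0 A | T0 B | T1 T2 | T2 T3
  A -> T0 T1 | c
  B -> T0 T2 | T1 A | c
  T0 -> a
  T1 -> d
  T2 -> c
  T3 -> b

CYK fill:
  cell(0,0) a: {T0}  orig:{}
  cell(1,1) a: {T0}  orig:{}
  cell(2,2) c: {A,B,T2}  orig:{A,B}
  cell(0,1) aa: ∅
  cell(1,2) ac: {B,S}
  cell(0,2) aac: {S}

S ∈ T[0,2] ⇒ YES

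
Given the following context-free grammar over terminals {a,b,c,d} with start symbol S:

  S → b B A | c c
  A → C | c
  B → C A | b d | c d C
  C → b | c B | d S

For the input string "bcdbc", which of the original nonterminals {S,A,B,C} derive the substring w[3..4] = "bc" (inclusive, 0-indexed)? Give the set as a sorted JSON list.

Convert to CNF:
  S -> T0 T0 | T2 X4
  A -> T0 B | T1 S | b | c
  B -> C A | T0 X3 | T2 T1
  C -> T0 B | T1 S | b
  T0 -> c
  T1 -> d
  T2 -> b
  X3 -> T1 C
  X4 -> B A

Fill CYK table bottom-up — only the sub-triangle for w[3..4]:
  T[3,3] 'b' = {A,C,T2}  orig:{A,C}
  T[4,4] 'c' = {A,T0}  orig:{A}
  T[3,4] 'bc' = {B}

Original NTs in T[3,4] deriving "bc": ["B"]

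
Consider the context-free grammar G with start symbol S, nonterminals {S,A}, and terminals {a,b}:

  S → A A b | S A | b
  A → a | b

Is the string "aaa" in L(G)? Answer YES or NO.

Convert to CNF:
  S -> A X1 | S A | b
  A -> a | b
  T0 -> b
  X1 -> A T0

CYK fill:
  cell(0,0) a: {A}
  cell(1,1) a: {A}
  cell(2,2) a: {A}
  cell(0,1) aa: ∅
  cell(1,2) aa: ∅
  cell(0,2) aaa: ∅

S ∉ T[0,2] ⇒ NO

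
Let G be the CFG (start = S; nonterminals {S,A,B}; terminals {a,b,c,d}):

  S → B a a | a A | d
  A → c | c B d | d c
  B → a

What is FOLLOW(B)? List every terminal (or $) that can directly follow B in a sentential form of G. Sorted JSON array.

Compute FIRST by fixpoint:
pass 1:
  A via A→c: +{c}
  A via A→d c: +{d}
  B via B→a: +{a}
  S via S→B a a: +{a}
  S via S→d: +{d}
  FIRST[S]={a,d}  FIRST[A]={c,d}  FIRST[B]={a}
pass 2: (no change)
  FIRST[S]={a,d}  FIRST[A]={c,d}  FIRST[B]={a}

Compute FOLLOW by fixpoint:
seed FOLLOW(S) with $
round 1:
  A→c B d: FOLLOW(B) ⊇ FIRST(d) = {d}; new: +{d}
  S→B a a: FOLLOW(B) ⊇ FIRST(a) = {a}; new: +{a}
  S→a A: FOLLOW(A) ⊇ FOLLOW(S) ⊇ {$}; new: +{$}
  FOLLOW[S]={$}  FOLLOW[A]={$}  FOLLOW[B]={a,d}
round 2: — fixpoint
  FOLLOW[S]={$}  FOLLOW[A]={$}  FOLLOW[B]={a,d}

FOLLOW(B) = ["a", "d"]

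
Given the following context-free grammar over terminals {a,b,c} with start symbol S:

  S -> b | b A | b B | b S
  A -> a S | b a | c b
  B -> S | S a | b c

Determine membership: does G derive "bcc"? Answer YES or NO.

Convert to CNF:
  S -> T1 A | T1 B | T1 S | b
  A -> T0 S | T1 T0 | T2 T1
  B -> S T0 | T1 A | T1 B | T1 S | T1 T2 | b
  T0 -> a
  T1 -> b
  T2 -> c

CYK fill:
  [0..0]={B,S,T1}  "b"  orig:{B,S}
  [1..1]={T2}  "c"  orig:{}
  [2..2]={T2}  "c"  orig:{}
  [0..1]={B}  "bc"
  [1..2]=∅  "cc"
  [0..2]=∅  "bcc"

S ∉ T[0,2] ⇒ NO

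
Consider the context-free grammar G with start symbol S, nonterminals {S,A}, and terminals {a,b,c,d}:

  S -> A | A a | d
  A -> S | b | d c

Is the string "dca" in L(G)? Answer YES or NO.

CNF form of G:
  S -> A T0 | T1 T2 | b | d
  A -> A T0 | T1 T2 | b | d
  T0 -> a
  T1 -> d
  T2 -> c

CYK table (by increasing span):
  cell(0,0) d: {A,S,T1}  orig:{A,S}
  cell(1,1) c: {T2}  orig:{}
  cell(2,2) a: {T0}  orig:{}
  cell(0,1) dc: {A,S}
  cell(1,2) ca: ∅
  cell(0,2) dca: {A,S}

S ∈ T[0,2] ⇒ YES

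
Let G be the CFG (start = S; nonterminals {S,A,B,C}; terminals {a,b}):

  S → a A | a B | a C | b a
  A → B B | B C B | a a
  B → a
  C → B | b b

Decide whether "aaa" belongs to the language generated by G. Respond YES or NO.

CNF form of G:
  S -> T0 A | T0 B | T0 C | T1 T0
  A -> B B | B X2 | T0 T0
  B -> a
  C -> T1 T1 | a
  T0 -> a
  T1 -> b
  X2 -> C B

CYK fill:
  T[0,0] 'a' = {B,C,T0}  orig:{B,C}
  T[1,1] 'a' = {B,C,T0}  orig:{B,C}
  T[2,2] 'a' = {B,C,T0}  orig:{B,C}
  T[0,1] 'aa' = {A,S,X2}  orig:{A,S}
  T[1,2] 'aa' = {A,S,X2}  orig:{A,S}
  T[0,2] 'aaa' = {A,S}

S ∈ T[0,2] ⇒ YES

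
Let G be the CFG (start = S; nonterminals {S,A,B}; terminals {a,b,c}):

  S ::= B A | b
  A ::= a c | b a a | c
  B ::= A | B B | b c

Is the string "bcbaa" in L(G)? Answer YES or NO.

CNF form of G:
  S -> B A | b
  A -> T0 T1 | T2 X3 | c
  B -> B B | T0 T1 | T2 T1 | T2 X4 | c
  T0 -> a
  T1 -> c
  T2 -> b
  X3 -> T0 T0
  X4 -> T0 T0

CYK table (by increasing span):
  T[0,0] 'b' = {S,T2}  orig:{S}
  T[1,1] 'c' = {A,B,T1}  orig:{A,B}
  T[2,2] 'b' = {S,T2}  orig:{S}
  T[3,3] 'a' = {T0}  orig:{}
  T[4,4] 'a' = {T0}  orig:{}
  T[0,1] 'bc' = {B}
  T[1,2] 'cb' = ∅
  T[2,3] 'ba' = ∅
  T[3,4] 'aa' = {X3,X4}  orig:{}
  T[0,2] 'bcb' = ∅
  T[1,3] 'cba' = ∅
  T[2,4] 'baa' = {A,B}
  T[0,3] 'bcba' = ∅
  T[1,4] 'cbaa' = {B,S}
  T[0,4] 'bcbaa' = {B,S}

S ∈ T[0,4] ⇒ YES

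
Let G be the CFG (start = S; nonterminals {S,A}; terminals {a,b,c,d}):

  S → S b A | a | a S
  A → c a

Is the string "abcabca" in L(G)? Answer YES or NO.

CNF form of G:
  S -> S X3 | T1 S | a
  A -> T0 T1
  T0 -> c
  T1 -> a
  T2 -> b
  X3 -> T2 A

CYK table (by increasing span):
  T[0,0] 'a' = {S,T1}  orig:{S}
  T[1,1] 'b' = {T2}  orig:{}
  T[2,2] 'c' = {T0}  orig:{}
  T[3,3] 'a' = {S,T1}  orig:{S}
  T[4,4] 'b' = {T2}  orig:{}
  T[5,5] 'c' = {T0}  orig:{}
  T[6,6] 'a' = {S,T1}  orig:{S}
  T[0,1] 'ab' = ∅
  T[1,2] 'bc' = ∅
  T[2,3] 'ca' = {A}
  T[3,4] 'ab' = ∅
  T[4,5] 'bc' = ∅
  T[5,6] 'ca' = {A}
  T[0,2] 'abc' = ∅
  T[1,3] 'bca' = {X3}  orig:{}
  T[2,4] 'cab' = ∅
  T[3,5] 'abc' = ∅
  T[4,6] 'bca' = {X3}  orig:{}
  T[0,3] 'abca' = {S}
  T[1,4] 'bcab' = ∅
  T[2,5] 'cabc' = ∅
  T[3,6] 'abca' = {S}
  T[0,4] 'abcab' = ∅
  T[1,5] 'bcabc' = ∅
  T[2,6] 'cabca' = ∅
  T[0,5] 'abcabc' = ∅
  T[1,6] 'bcabca' = ∅
  T[0,6] 'abcabca' = {S}

S ∈ T[0,6] ⇒ YES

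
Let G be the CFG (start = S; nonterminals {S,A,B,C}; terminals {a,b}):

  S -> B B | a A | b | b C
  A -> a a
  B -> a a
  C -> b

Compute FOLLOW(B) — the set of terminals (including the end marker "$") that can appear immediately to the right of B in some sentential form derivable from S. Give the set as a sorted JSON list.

Compute FIRST by fixpoint:
round 1:
  A via A→a a: +{a}
  B via B→a a: +{a}
  C via C→b: +{b}
  S via S→B B: +{a}
  S via S→b: +{b}
  FIRST(S)={a,b}  FIRST(A)={a}  FIRST(B)={a}  FIRST(C)={b}
round 2: (stable)
  FIRST(S)={a,b}  FIRST(A)={a}  FIRST(B)={a}  FIRST(C)={b}

Compute FOLLOW by fixpoint:
seed FOLLOW(S) with $
[1]
  S→B B: FOLLOW(B) ⊇ FIRST(B) = {a}; new: +{a}
  S→B B: FOLLOW(B) ⊇ FOLLOW(S) ⊇ {$}; new: +{$}
  S→a A: FOLLOW(A) ⊇ FOLLOW(S) ⊇ {$}; new: +{$}
  S→b C: FOLLOW(C) ⊇ FOLLOW(S) ⊇ {$}; new: +{$}
  S: {$}  A: {$}  B: {$,a}  C: {$}
[2] done
  S: {$}  A: {$}  B: {$,a}  C: {$}

FOLLOW(B) = ["$", "a"]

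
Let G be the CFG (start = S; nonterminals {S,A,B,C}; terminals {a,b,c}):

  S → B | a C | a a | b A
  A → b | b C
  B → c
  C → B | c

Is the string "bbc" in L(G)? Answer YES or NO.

CNF form of G:
  S -> T0 A | T1 C | T1 T1 | c
  A -> T0 C | b
  B -> c
  C -> c
  T0 -> b
  T1 -> a

CYK table (by increasing span):
  T[0,0] 'b' = {A,T0}  orig:{A}
  T[1,1] 'b' = {A,T0}  orig:{A}
  T[2,2] 'c' = {B,C,S}
  T[0,1] 'bb' = {S}
  T[1,2] 'bc' = {A}
  T[0,2] 'bbc' = {S}

S ∈ T[0,2] ⇒ YES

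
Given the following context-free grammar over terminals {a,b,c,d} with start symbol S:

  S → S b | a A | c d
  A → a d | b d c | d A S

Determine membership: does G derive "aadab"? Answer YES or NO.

Convert to CNF:
  S -> S T2 | T0 A | T3 T1
  A -> T0 T1 | T1 X5 | T2 X4
  T0 -> a
  T1 -> d
  T2 -> b
  T3 -> c
  X4 -> T1 T3
  X5 -> A S

CYK fill:
  cell(0,0) a: {T0}  orig:{}
  cell(1,1) a: {T0}  orig:{}
  cell(2,2) d: {T1}  orig:{}
  cell(3,3) a: {T0}  orig:{}
  cell(4,4) b: {T2}  orig:{}
  cell(0,1) aa: ∅
  cell(1,2) ad: {A}
  cell(2,3) da: ∅
  cell(3,4) ab: ∅
  cell(0,2) aad: {S}
  cell(1,3) ada: ∅
  cell(2,4) dab: ∅
  cell(0,3) aada: ∅
  cell(1,4) adab: ∅
  cell(0,4) aadab: ∅

S ∉ T[0,4] ⇒ NO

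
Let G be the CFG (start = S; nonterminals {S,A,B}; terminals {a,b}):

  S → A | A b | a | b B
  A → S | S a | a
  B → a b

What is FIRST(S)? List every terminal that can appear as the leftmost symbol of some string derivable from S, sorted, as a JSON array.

Compute FIRST by fixpoint:
[1]
  A via A→a: +{a}
  B via B→a b: +{a}
  S via S→A: +{a}
  S via S→b B: +{b}
  S: {a,b}  A: {a}  B: {a}
[2]
  A via A→S: +{b}
  S: {a,b}  A: {a,b}  B: {a}
[3] done
  S: {a,b}  A: {a,b}  B: {a}

FIRST(S) = ["a", "b"]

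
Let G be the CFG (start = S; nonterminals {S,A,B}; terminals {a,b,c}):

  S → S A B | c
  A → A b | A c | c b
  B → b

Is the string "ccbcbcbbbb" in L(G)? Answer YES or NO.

CNF form of G:
  S -> S X2 | c
  A -> A T0 | A T1 | T1 T0
  B -> b
  T0 -> b
  T1 -> c
  X2 -> A B

CYK fill:
  cell(0,0) c: {S,T1}  orig:{S}
  cell(1,1) c: {S,T1}  orig:{S}
  cell(2,2) b: {B,T0}  orig:{B}
  cell(3,3) c: {S,T1}  orig:{S}
  cell(4,4) b: {B,T0}  orig:{B}
  cell(5,5) c: {S,T1}  orig:{S}
  cell(6,6) b: {B,T0}  orig:{B}
  cell(7,7) b: {B,T0}  orig:{B}
  cell(8,8) b: {B,T0}  orig:{B}
  cell(9,9) b: {B,T0}  orig:{B}
  cell(0,1) cc: ∅
  cell(1,2) cb: {A}
  cell(2,3) bc: ∅
  cell(3,4) cb: {A}
  cell(4,5) bc: ∅
  cell(5,6) cb: {A}
  cell(6,7) bb: ∅
  cell(7,8) bb: ∅
  cell(8,9) bb: ∅
  cell(0,2) ccb: ∅
  cell(1,3) cbc: {A}
  cell(2,4) bcb: ∅
  cell(3,5) cbc: {A}
  cell(4,6) bcb: ∅
  cell(5,7) cbb: {A,X2}  orig:{A}
  cell(6,8) bbb: ∅
  cell(7,9) bbb: ∅
  cell(0,3) ccbc: ∅
  cell(1,4) cbcb: {A,X2}  orig:{A}
  cell(2,5) bcbc: ∅
  cell(3,6) cbcb: {A,X2}  orig:{A}
  cell(4,7) bcbb: ∅
  cell(5,8) cbbb: {A,X2}  orig:{A}
  cell(6,9) bbbb: ∅
  cell(0,4) ccbcb: {S}
  cell(1,5) cbcbc: {A}
  cell(2,6) bcbcb: ∅
  cell(3,7) cbcbb: {A,X2}  orig:{A}
  cell(4,8) bcbbb: ∅
  cell(5,9) cbbbb: {A,X2}  orig:{A}
  cell(0,5) ccbcbc: ∅
  cell(1,6) cbcbcb: {A,X2}  orig:{A}
  cell(2,7) bcbcbb: ∅
  cell(3,8) cbcbbb: {A,X2}  orig:{A}
  cell(4,9) bcbbbb: ∅
  cell(0,6) ccbcbcb: {S}
  cell(1,7) cbcbcbb: {A,X2}  orig:{A}
  cell(2,8) bcbcbbb: ∅
  cell(3,9) cbcbbbb: {A,X2}  orig:{A}
  cell(0,7) ccbcbcbb: {S}
  cell(1,8) cbcbcbbb: {A,X2}  orig:{A}
  cell(2,9) bcbcbbbb: ∅
  cell(0,8) ccbcbcbbb: {S}
  cell(1,9) cbcbcbbbb: {A,X2}  orig:{A}
  cell(0,9) ccbcbcbbbb: {S}

S ∈ T[0,9] ⇒ YES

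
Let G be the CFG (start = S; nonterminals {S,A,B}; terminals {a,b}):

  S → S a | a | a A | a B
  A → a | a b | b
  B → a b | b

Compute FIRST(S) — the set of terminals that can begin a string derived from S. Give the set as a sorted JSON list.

FIRST iteration:
iter 1:
  A via A→a: +{a}
  A via A→b: +{b}
  B via B→a b: +{a}
  B via B→b: +{b}
  S via S→a: +{a}
  S: {a}  A: {a,b}  B: {a,b}
iter 2: (no change)
  S: {a}  A: {a,b}  B: {a,b}

FIRST(S) = ["a"]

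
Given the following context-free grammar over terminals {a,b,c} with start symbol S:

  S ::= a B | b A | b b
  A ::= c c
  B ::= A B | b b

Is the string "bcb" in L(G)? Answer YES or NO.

Convert to CNF:
  S -> T1 A | T1 T1 | T2 B
  A -> T0 T0
  B -> A B | T1 T1
  T0 -> c
  T1 -> b
  T2 -> a

CYK fill:
  [0..0]={T1}  "b"  orig:{}
  [1..1]={T0}  "c"  orig:{}
  [2..2]={T1}  "b"  orig:{}
  [0..1]=∅  "bc"
  [1..2]=∅  "cb"
  [0..2]=∅  "bcb"

S ∉ T[0,2] ⇒ NO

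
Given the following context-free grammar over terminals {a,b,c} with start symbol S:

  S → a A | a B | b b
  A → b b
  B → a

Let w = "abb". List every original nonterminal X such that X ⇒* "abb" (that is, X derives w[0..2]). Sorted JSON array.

Convert to CNF:
  S -> T0 T0 | T1 A | T1 B
  A -> T0 T0
  B -> a
  T0 -> b
  T1 -> a

CYK fill, restricted to cells inside w[0..2]:
  T[0,0] 'a' = {B,T1}  orig:{B}
  T[1,1] 'b' = {T0}  orig:{}
  T[2,2] 'b' = {T0}  orig:{}
  T[0,1] 'ab' = ∅
  T[1,2] 'bb' = {A,S}
  T[0,2] 'abb' = {S}

Original NTs in T[0,2] deriving "abb": ["S"]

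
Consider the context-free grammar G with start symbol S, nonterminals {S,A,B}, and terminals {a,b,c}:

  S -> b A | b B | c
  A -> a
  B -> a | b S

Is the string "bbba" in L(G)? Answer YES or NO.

Convert to CNF:
  S -> T0 A | T0 B | c
  A -> a
  B -> T0 S | a
  T0 -> b

Fill CYK table bottom-up:
  cell(0,0) b: {T0}  orig:{}
  cell(1,1) b: {T0}  orig:{}
  cell(2,2) b: {T0}  orig:{}
  cell(3,3) a: {A,B}
  cell(0,1) bb: ∅
  cell(1,2) bb: ∅
  cell(2,3) ba: {S}
  cell(0,2) bbb: ∅
  cell(1,3) bba: {B}
  cell(0,3) bbba: {S}

S ∈ T[0,3] ⇒ YES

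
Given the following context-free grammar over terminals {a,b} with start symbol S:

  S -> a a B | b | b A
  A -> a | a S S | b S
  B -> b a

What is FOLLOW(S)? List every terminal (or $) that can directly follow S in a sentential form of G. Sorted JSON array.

FIRST sets, iterate to fixpoint:
iter 1:
  A via A→a: +{a}
  A via A→b S: +{b}
  B via B→b a: +{b}
  S via S→a a B: +{a}
  S via S→b: +{b}
  S: {a,b}  A: {a,b}  B: {b}
iter 2: (stable)
  S: {a,b}  A: {a,b}  B: {b}

FOLLOW sets:
FOLLOW(S) := {$}
round 1:
  A→a S S: FOLLOW(S) ⊇ FIRST(S) = {a,b}; new: +{a,b}
  S→a a B: FOLLOW(B) ⊇ FOLLOW(S) ⊇ {$,a,b}; new: +{$,a,b}
  S→b A: FOLLOW(A) ⊇ FOLLOW(S) ⊇ {$,a,b}; new: +{$,a,b}
  FOLLOW[S]={$,a,b}  FOLLOW[A]={$,a,b}  FOLLOW[B]={$,a,b}
round 2: (no change)
  FOLLOW[S]={$,a,b}  FOLLOW[A]={$,a,b}  FOLLOW[B]={$,a,b}

FOLLOW(S) = ["$", "a", "b"]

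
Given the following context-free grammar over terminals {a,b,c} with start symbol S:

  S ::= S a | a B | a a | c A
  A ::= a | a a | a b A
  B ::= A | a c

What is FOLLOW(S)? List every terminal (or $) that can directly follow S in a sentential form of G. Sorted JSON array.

Compute FIRST by fixpoint:
pass 1:
  A via A→a: +{a}
  B via B→A: +{a}
  S via S→a B: +{a}
  S via S→c A: +{c}
  S: {a,c}  A: {a}  B: {a}
pass 2: done
  S: {a,c}  A: {a}  B: {a}

FOLLOW iteration:
seed FOLLOW(S) with $
iter 1:
  S→S a: FOLLOW(S) ⊇ FIRST(a) = {a}; new: +{a}
  S→a B: FOLLOW(B) ⊇ FOLLOW(S) ⊇ {$,a}; new: +{$,a}
  S→c A: FOLLOW(A) ⊇ FOLLOW(S) ⊇ {$,a}; new: +{$,a}
  FOLLOW(S)={$,a}  FOLLOW(A)={$,a}  FOLLOW(B)={$,a}
iter 2: — fixpoint
  FOLLOW(S)={$,a}  FOLLOW(A)={$,a}  FOLLOW(B)={$,a}

FOLLOW(S) = ["$", "a"]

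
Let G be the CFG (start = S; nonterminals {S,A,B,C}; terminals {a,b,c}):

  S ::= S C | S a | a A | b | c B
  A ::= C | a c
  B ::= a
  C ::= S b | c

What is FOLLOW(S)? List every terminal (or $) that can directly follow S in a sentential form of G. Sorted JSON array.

FIRST iteration:
pass 1:
  A via A→a c: +{a}
  B via B→a: +{a}
  C via C→c: +{c}
  S via S→a A: +{a}
  S via S→b: +{b}
  S via S→c B: +{c}
  S: {a,b,c}  A: {a}  B: {a}  C: {c}
pass 2:
  A via A→C: +{c}
  C via C→S b: +{a,b}
  S: {a,b,c}  A: {a,c}  B: {a}  C: {a,b,c}
pass 3:
  A via A→C: +{b}
  S: {a,b,c}  A: {a,b,c}  B: {a}  C: {a,b,c}
pass 4: (no change)
  S: {a,b,c}  A: {a,b,c}  B: {a}  C: {a,b,c}

FOLLOW iteration:
initialize: $ ∈ FOLLOW(S)
[1]
  C→S b: FOLLOW(S) ⊇ FIRST(b) = {b}; new: +{b}
  S→S C: FOLLOW(S) ⊇ FIRST(C) = {a,b,c}; new: +{a,c}
  S→S C: FOLLOW(C) ⊇ FOLLOW(S) ⊇ {$,a,b,c}; new: +{$,a,b,c}
  S→a A: FOLLOW(A) ⊇ FOLLOW(S) ⊇ {$,a,b,c}; new: +{$,a,b,c}
  S→c B: FOLLOW(B) ⊇ FOLLOW(S) ⊇ {$,a,b,c}; new: +{$,a,b,c}
  FOLLOW[S]={$,a,b,c}  FOLLOW[A]={$,a,b,c}  FOLLOW[B]={$,a,b,c}  FOLLOW[C]={$,a,b,c}
[2] (no change)
  FOLLOW[S]={$,a,b,c}  FOLLOW[A]={$,a,b,c}  FOLLOW[B]={$,a,b,c}  FOLLOW[C]={$,a,b,c}

FOLLOW(S) = ["$", "a", "b", "c"]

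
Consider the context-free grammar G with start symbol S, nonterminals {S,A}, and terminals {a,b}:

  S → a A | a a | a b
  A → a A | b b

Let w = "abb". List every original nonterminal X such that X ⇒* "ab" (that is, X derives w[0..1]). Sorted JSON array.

Convert to CNF:
  S -> T0 A | T0 T0 | T0 T1
  A -> T0 A | T1 T1
  T0 -> a
  T1 -> b

CYK fill (cells [i..j] with 0 ≤ i ≤ j ≤ 1 only):
  T[0,0] 'a' = {T0}  orig:{}
  T[1,1] 'b' = {T1}  orig:{}
  T[0,1] 'ab' = {S}

Original NTs in T[0,1] deriving "ab": ["S"]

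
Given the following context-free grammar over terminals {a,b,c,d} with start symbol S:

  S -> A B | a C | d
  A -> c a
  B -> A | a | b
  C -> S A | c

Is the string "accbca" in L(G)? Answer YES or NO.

CNF form of G:
  S -> A B | T1 C | d
  A -> T0 T1
  B -> T0 T1 | a | b
  C -> S A | c
  T0 -> c
  T1 -> a

Fill CYK table bottom-up:
  [0..0]={B,T1}  "a"  orig:{B}
  [1..1]={C,T0}  "c"  orig:{C}
  [2..2]={C,T0}  "c"  orig:{C}
  [3..3]={B}  "b"
  [4..4]={C,T0}  "c"  orig:{C}
  [5..5]={B,T1}  "a"  orig:{B}
  [0..1]={S}  "ac"
  [1..2]=∅  "cc"
  [2..3]=∅  "cb"
  [3..4]=∅  "bc"
  [4..5]={A,B}  "ca"
  [0..2]=∅  "acc"
  [1..3]=∅  "ccb"
  [2..4]=∅  "cbc"
  [3..5]=∅  "bca"
  [0..3]=∅  "accb"
  [1..4]=∅  "ccbc"
  [2..5]=∅  "cbca"
  [0..4]=∅  "accbc"
  [1..5]=∅  "ccbca"
  [0..5]=∅  "accbca"

S ∉ T[0,5] ⇒ NO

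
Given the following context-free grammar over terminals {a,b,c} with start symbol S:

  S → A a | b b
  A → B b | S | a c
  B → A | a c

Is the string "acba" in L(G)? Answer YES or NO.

CNF form of G:
  S -> A T0 | T1 T1
  A -> A T0 | B T1 | T0 T2 | T1 T1
  B -> A T0 | B T1 | T0 T2 | T1 T1
  T0 -> a
  T1 -> b
  T2 -> c

Fill CYK table bottom-up:
  [0..0]={T0}  "a"  orig:{}
  [1..1]={T2}  "c"  orig:{}
  [2..2]={T1}  "b"  orig:{}
  [3..3]={T0}  "a"  orig:{}
  [0..1]={A,B}  "ac"
  [1..2]=∅  "cb"
  [2..3]=∅  "ba"
  [0..2]={A,B}  "acb"
  [1..3]=∅  "cba"
  [0..3]={A,B,S}  "acba"

S ∈ T[0,3] ⇒ YES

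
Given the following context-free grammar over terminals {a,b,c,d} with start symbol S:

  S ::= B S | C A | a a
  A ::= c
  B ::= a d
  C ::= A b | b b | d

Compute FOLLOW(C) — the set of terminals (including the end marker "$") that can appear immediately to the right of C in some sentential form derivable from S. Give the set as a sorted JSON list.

FIRST iteration:
iter 1:
  A via A→c: +{c}
  B via B→a d: +{a}
  C via C→A b: +{c}
  C via C→b b: +{b}
  C via C→d: +{d}
  S via S→B S: +{a}
  S via S→C A: +{b,c,d}
  FIRST[S]={a,b,c,d}  FIRST[A]={c}  FIRST[B]={a}  FIRST[C]={b,c,d}
iter 2: — fixpoint
  FIRST[S]={a,b,c,d}  FIRST[A]={c}  FIRST[B]={a}  FIRST[C]={b,c,d}

FOLLOW sets:
initialize: $ ∈ FOLLOW(S)
[1]
  C→A b: FOLLOW(A) ⊇ FIRST(b) = {b}; new: +{b}
  S→B S: FOLLOW(B) ⊇ FIRST(S) = {a,b,c,d}; new: +{a,b,c,d}
  S→C A: FOLLOW(C) ⊇ FIRST(A) = {c}; new: +{c}
  S→C A: FOLLOW(A) ⊇ FOLLOW(S) ⊇ {$}; new: +{$}
  FOLLOW[S]={$}  FOLLOW[A]={$,b}  FOLLOW[B]={a,b,c,d}  FOLLOW[C]={c}
[2] (stable)
  FOLLOW[S]={$}  FOLLOW[A]={$,b}  FOLLOW[B]={a,b,c,d}  FOLLOW[C]={c}

FOLLOW(C) = ["c"]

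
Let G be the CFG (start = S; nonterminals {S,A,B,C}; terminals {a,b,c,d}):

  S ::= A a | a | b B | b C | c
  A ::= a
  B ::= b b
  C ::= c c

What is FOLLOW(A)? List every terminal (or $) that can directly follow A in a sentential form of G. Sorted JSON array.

FIRST sets, iterate to fixpoint:
[1]
  A via A→a: +{a}
  B via B→b b: +{b}
  C via C→c c: +{c}
  S via S→A a: +{a}
  S via S→b B: +{b}
  S via S→c: +{c}
  S: {a,b,c}  A: {a}  B: {b}  C: {c}
[2] (no change)
  S: {a,b,c}  A: {a}  B: {b}  C: {c}

FOLLOW iteration:
seed FOLLOW(S) with $
pass 1:
  S→A a: FOLLOW(A) ⊇ FIRST(a) = {a}; new: +{a}
  S→b B: FOLLOW(B) ⊇ FOLLOW(S) ⊇ {$}; new: +{$}
  S→b C: FOLLOW(C) ⊇ FOLLOW(S) ⊇ {$}; new: +{$}
  FOLLOW[S]={$}  FOLLOW[A]={a}  FOLLOW[B]={$}  FOLLOW[C]={$}
pass 2: — fixpoint
  FOLLOW[S]={$}  FOLLOW[A]={a}  FOLLOW[B]={$}  FOLLOW[C]={$}

FOLLOW(A) = ["a"]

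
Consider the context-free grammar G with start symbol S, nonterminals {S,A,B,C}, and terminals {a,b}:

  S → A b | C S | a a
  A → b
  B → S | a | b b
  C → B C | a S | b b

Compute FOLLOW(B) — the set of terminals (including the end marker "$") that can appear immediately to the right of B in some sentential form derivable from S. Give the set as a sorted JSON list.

FIRST iteration:
[1]
  A via A→b: +{b}
  B via B→a: +{a}
  B via B→b b: +{b}
  C via C→B C: +{a,b}
  S via S→A b: +{b}
  S via S→C S: +{a}
  FIRST[S]={a,b}  FIRST[A]={b}  FIRST[B]={a,b}  FIRST[C]={a,b}
[2] — fixpoint
  FIRST[S]={a,b}  FIRST[A]={b}  FIRST[B]={a,b}  FIRST[C]={a,b}

FOLLOW iteration:
seed FOLLOW(S) with $
[1]
  C→B C: FOLLOW(B) ⊇ FIRST(C) = {a,b}; new: +{a,b}
  S→A b: FOLLOW(A) ⊇ FIRST(b) = {b}; new: +{b}
  S→C S: FOLLOW(C) ⊇ FIRST(S) = {a,b}; new: +{a,b}
  S: {$}  A: {b}  B: {a,b}  C: {a,b}
[2]
  B→S: FOLLOW(S) ⊇ FOLLOW(B) ⊇ {a,b}; new: +{a,b}
  S: {$,a,b}  A: {b}  B: {a,b}  C: {a,b}
[3] (no change)
  S: {$,a,b}  A: {b}  B: {a,b}  C: {a,b}

FOLLOW(B) = ["a", "b"]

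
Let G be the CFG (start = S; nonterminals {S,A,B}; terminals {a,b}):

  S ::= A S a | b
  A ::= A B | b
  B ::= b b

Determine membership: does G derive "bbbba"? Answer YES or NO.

Convert to CNF:
  S -> A X2 | b
  A -> A B | b
  B -> T0 T0
  T0 -> b
  T1 -> a
  X2 -> S T1

CYK fill:
  T[0,0] 'b' = {A,S,T0}  orig:{A,S}
  T[1,1] 'b' = {A,S,T0}  orig:{A,S}
  T[2,2] 'b' = {A,S,T0}  orig:{A,S}
  T[3,3] 'b' = {A,S,T0}  orig:{A,S}
  T[4,4] 'a' = {T1}  orig:{}
  T[0,1] 'bb' = {B}
  T[1,2] 'bb' = {B}
  T[2,3] 'bb' = {B}
  T[3,4] 'ba' = {X2}  orig:{}
  T[0,2] 'bbb' = {A}
  T[1,3] 'bbb' = {A}
  T[2,4] 'bba' = {S}
  T[0,3] 'bbbb' = ∅
  T[1,4] 'bbba' = ∅
  T[0,4] 'bbbba' = {S}

S ∈ T[0,4] ⇒ YES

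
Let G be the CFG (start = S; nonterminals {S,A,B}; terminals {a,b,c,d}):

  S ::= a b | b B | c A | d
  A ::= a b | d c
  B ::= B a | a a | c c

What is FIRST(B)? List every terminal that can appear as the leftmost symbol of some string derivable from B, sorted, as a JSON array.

FIRST sets, iterate to fixpoint:
round 1:
  A via A→a b: +{a}
  A via A→d c: +{d}
  B via B→a a: +{a}
  B via B→c c: +{c}
  S via S→a b: +{a}
  S via S→b B: +{b}
  S via S→c A: +{c}
  S via S→d: +{d}
  FIRST[S]={a,b,c,d}  FIRST[A]={a,d}  FIRST[B]={a,c}
round 2: — fixpoint
  FIRST[S]={a,b,c,d}  FIRST[A]={a,d}  FIRST[B]={a,c}

FIRST(B) = ["a", "c"]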